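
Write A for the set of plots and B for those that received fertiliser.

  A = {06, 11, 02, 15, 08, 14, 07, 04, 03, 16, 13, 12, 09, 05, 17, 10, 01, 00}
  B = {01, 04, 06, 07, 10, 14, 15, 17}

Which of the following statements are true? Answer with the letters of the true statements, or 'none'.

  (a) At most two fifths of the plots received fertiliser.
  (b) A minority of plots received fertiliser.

(b)

|A| = 18, |A ∩ B| = 8, |A ∖ B| = 10.
(a) |A ∩ B| / |A| ≤ 2/5: fails.
(b) |A ∩ B| < |A ∖ B|: holds.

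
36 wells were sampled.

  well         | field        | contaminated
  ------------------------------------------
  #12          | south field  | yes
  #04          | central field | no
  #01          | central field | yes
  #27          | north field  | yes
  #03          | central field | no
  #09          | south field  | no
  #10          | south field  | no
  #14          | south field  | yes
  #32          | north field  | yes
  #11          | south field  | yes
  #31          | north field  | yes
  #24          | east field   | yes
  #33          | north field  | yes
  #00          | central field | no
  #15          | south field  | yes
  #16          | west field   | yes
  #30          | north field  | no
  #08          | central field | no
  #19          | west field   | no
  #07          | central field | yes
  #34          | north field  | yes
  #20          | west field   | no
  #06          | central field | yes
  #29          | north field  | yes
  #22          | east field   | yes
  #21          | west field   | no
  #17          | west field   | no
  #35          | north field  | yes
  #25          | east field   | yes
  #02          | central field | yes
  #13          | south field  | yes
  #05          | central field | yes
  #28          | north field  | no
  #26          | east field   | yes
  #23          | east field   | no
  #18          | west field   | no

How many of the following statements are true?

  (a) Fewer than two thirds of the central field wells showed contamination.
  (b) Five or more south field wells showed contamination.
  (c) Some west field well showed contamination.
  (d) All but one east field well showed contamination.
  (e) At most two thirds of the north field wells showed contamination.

4

(a) central field: |A| = 9, |A ∩ B| = 5; needs |A ∩ B| / |A| < 2/3 — true.
(b) south field: |A| = 7, |A ∩ B| = 5; needs |A ∩ B| ≥ 5 — true.
(c) west field: |A| = 6, |A ∩ B| = 1; needs A ∩ B ≠ ∅ (|A ∩ B| ≥ 1) — true.
(d) east field: |A| = 5, |A ∩ B| = 4; needs |A ∖ B| = 1 — true.
(e) north field: |A| = 9, |A ∩ B| = 7; needs |A ∩ B| / |A| ≤ 2/3 — false.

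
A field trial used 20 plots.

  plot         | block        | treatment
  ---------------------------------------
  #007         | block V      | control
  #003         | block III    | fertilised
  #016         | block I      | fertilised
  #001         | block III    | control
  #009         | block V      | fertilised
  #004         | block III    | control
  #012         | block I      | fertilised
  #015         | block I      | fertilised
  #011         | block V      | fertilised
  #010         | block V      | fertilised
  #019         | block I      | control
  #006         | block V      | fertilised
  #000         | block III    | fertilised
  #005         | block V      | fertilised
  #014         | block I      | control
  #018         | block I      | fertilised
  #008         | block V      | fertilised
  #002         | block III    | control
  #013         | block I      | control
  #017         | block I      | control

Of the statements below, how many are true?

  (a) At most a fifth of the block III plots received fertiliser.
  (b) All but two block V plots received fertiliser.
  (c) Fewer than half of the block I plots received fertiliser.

0

(a) block III: |A| = 5, |A ∩ B| = 2; needs |A ∩ B| / |A| ≤ 1/5 — false.
(b) block V: |A| = 7, |A ∩ B| = 6; needs |A ∖ B| = 2 — false.
(c) block I: |A| = 8, |A ∩ B| = 4; needs |A ∩ B| < |A ∖ B| — false.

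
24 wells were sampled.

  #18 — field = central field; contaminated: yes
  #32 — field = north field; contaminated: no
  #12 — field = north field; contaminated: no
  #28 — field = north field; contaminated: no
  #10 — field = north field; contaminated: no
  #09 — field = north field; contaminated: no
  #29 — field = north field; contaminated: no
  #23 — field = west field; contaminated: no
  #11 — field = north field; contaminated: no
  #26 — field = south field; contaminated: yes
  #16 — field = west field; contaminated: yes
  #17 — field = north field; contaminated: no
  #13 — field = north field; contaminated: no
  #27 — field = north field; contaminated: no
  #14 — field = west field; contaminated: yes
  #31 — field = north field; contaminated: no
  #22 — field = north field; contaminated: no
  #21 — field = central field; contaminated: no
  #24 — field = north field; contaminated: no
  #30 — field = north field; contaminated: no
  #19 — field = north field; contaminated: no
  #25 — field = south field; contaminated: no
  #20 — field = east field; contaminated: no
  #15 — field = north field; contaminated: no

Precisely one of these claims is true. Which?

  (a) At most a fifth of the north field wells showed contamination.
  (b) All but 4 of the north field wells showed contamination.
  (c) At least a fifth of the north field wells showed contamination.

(a)

|A| = 16, |A ∩ B| = 0, |A ∖ B| = 16.
(a) requires |A ∩ B| / |A| ≤ 1/5: true.
(b) requires |A ∖ B| = 4: false.
(c) requires |A ∩ B| / |A| ≥ 1/5: false.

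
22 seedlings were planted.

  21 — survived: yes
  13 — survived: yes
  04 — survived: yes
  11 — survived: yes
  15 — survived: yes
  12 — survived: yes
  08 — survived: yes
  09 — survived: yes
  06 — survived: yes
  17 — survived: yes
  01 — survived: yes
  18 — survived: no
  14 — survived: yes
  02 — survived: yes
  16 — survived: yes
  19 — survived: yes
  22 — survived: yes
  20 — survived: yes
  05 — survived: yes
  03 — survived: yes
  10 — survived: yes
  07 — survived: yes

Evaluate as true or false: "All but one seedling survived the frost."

'All but one seedling survived the frost' holds iff |A ∖ B| = 1.
|A| = 22, |A ∩ B| = 21, |A ∖ B| = 1.
|A ∖ B| = 1, so the statement is true.

True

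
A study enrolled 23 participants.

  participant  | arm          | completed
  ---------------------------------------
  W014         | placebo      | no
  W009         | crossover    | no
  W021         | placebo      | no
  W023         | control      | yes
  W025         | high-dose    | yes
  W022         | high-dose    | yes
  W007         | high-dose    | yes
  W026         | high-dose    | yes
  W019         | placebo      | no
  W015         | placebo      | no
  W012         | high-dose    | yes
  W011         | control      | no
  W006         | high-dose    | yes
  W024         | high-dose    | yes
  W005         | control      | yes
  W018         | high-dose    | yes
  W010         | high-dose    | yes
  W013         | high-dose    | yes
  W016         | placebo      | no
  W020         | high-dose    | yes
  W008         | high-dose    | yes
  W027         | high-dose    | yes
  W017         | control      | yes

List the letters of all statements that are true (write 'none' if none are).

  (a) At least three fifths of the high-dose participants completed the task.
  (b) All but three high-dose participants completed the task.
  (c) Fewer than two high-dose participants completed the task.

(a)

|A| = 13, |A ∩ B| = 13, |A ∖ B| = 0.
(a) |A ∩ B| / |A| ≥ 3/5: holds.
(b) |A ∖ B| = 3: fails.
(c) |A ∩ B| < 2: fails.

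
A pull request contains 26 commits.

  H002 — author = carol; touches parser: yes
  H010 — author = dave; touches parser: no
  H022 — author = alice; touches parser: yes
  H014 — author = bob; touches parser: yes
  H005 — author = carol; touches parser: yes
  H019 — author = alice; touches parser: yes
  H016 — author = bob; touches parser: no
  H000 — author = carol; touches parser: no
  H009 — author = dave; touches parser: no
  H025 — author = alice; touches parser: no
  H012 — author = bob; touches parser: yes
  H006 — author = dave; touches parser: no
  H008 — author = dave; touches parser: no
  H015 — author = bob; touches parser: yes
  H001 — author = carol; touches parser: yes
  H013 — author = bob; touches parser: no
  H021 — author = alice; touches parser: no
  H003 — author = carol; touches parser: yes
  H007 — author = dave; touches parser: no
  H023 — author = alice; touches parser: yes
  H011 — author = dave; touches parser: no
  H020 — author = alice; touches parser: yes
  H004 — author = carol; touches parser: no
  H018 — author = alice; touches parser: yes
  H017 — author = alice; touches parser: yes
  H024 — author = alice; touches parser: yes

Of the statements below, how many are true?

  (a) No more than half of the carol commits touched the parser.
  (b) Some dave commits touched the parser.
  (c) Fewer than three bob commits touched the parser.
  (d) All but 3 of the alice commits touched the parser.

0

(a) carol: |A| = 6, |A ∩ B| = 4; needs |A ∩ B| ≤ |A ∖ B| — false.
(b) dave: |A| = 6, |A ∩ B| = 0; needs A ∩ B ≠ ∅ (|A ∩ B| ≥ 1) — false.
(c) bob: |A| = 5, |A ∩ B| = 3; needs |A ∩ B| < 3 — false.
(d) alice: |A| = 9, |A ∩ B| = 7; needs |A ∖ B| = 3 — false.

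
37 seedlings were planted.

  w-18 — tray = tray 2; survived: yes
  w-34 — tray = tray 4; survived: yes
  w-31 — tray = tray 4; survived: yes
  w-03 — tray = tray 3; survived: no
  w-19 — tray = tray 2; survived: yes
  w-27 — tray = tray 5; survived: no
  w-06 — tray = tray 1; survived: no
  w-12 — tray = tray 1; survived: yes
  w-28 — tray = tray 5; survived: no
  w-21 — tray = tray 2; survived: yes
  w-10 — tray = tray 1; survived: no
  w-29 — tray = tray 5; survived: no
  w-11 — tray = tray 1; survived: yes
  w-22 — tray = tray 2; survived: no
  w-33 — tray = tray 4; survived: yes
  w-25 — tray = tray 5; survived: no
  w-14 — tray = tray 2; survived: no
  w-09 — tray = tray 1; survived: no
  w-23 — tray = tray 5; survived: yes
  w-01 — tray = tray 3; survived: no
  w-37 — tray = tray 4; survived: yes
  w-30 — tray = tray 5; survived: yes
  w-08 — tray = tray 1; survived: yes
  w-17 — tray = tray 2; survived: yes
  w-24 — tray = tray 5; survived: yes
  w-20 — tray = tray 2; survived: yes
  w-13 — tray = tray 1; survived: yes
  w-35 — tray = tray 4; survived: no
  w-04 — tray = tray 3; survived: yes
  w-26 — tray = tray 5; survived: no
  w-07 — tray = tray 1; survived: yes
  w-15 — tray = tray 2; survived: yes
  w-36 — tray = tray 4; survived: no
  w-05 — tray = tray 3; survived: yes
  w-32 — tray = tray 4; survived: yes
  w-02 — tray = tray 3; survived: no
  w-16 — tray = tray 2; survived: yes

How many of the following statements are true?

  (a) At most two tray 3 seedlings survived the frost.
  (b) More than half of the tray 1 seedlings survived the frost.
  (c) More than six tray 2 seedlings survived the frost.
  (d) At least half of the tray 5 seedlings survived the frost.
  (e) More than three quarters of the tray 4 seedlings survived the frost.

(a) tray 3: |A| = 5, |A ∩ B| = 2; needs |A ∩ B| ≤ 2 — true.
(b) tray 1: |A| = 8, |A ∩ B| = 5; needs |A ∩ B| > |A ∖ B| — true.
(c) tray 2: |A| = 9, |A ∩ B| = 7; needs |A ∩ B| > 6 — true.
(d) tray 5: |A| = 8, |A ∩ B| = 3; needs |A ∩ B| ≥ |A ∖ B| — false.
(e) tray 4: |A| = 7, |A ∩ B| = 5; needs |A ∩ B| / |A| > 3/4 — false.

3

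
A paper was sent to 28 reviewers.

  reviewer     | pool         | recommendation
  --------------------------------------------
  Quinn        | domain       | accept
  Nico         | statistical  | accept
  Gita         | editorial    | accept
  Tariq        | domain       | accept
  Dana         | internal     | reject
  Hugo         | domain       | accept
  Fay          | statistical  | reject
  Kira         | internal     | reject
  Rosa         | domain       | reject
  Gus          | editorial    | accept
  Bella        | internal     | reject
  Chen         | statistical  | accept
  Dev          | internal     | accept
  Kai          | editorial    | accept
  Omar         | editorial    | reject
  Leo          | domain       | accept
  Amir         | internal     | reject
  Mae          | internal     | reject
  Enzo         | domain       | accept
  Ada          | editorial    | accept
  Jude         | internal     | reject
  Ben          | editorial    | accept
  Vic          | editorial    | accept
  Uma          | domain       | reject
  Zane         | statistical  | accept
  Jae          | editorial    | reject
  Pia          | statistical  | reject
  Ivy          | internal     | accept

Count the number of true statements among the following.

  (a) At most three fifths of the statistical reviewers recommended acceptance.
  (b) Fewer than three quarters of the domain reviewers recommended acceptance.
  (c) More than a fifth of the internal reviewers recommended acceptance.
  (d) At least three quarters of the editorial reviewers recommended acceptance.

4

(a) statistical: |A| = 5, |A ∩ B| = 3; needs |A ∩ B| / |A| ≤ 3/5 — true.
(b) domain: |A| = 7, |A ∩ B| = 5; needs |A ∩ B| / |A| < 3/4 — true.
(c) internal: |A| = 8, |A ∩ B| = 2; needs |A ∩ B| / |A| > 1/5 — true.
(d) editorial: |A| = 8, |A ∩ B| = 6; needs |A ∩ B| / |A| ≥ 3/4 — true.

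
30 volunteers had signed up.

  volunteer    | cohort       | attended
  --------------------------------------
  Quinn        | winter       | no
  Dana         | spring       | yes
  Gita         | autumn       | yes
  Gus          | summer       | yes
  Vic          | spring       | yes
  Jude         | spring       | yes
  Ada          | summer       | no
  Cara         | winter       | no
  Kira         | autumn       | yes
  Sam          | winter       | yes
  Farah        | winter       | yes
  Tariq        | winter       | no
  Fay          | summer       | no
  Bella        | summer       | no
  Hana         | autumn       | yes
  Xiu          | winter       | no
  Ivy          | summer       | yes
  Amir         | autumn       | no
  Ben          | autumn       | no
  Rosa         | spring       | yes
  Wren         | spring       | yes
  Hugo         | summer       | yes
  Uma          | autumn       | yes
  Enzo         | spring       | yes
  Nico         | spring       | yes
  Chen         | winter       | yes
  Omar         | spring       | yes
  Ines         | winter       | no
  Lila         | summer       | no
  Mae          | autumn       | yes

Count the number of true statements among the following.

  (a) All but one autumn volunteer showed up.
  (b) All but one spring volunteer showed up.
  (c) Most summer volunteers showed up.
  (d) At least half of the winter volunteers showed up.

0

(a) autumn: |A| = 7, |A ∩ B| = 5; needs |A ∖ B| = 1 — false.
(b) spring: |A| = 8, |A ∩ B| = 8; needs |A ∖ B| = 1 — false.
(c) summer: |A| = 7, |A ∩ B| = 3; needs |A ∩ B| > |A ∖ B| — false.
(d) winter: |A| = 8, |A ∩ B| = 3; needs |A ∩ B| ≥ |A ∖ B| — false.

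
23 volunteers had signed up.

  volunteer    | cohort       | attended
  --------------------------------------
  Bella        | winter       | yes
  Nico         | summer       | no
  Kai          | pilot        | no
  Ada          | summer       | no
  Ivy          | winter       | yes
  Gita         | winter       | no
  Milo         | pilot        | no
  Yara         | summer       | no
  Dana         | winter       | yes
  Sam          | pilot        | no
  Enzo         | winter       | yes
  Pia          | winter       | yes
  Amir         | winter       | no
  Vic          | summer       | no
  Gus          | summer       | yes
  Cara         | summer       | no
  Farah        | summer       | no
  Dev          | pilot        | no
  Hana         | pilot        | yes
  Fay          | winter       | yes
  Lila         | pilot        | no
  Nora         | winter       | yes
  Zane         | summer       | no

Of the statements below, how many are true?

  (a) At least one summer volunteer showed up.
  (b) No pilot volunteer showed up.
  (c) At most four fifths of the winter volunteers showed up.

(a) summer: |A| = 8, |A ∩ B| = 1; needs A ∩ B ≠ ∅ (|A ∩ B| ≥ 1) — true.
(b) pilot: |A| = 6, |A ∩ B| = 1; needs A ∩ B = ∅ (|A ∩ B| = 0) — false.
(c) winter: |A| = 9, |A ∩ B| = 7; needs |A ∩ B| / |A| ≤ 4/5 — true.

2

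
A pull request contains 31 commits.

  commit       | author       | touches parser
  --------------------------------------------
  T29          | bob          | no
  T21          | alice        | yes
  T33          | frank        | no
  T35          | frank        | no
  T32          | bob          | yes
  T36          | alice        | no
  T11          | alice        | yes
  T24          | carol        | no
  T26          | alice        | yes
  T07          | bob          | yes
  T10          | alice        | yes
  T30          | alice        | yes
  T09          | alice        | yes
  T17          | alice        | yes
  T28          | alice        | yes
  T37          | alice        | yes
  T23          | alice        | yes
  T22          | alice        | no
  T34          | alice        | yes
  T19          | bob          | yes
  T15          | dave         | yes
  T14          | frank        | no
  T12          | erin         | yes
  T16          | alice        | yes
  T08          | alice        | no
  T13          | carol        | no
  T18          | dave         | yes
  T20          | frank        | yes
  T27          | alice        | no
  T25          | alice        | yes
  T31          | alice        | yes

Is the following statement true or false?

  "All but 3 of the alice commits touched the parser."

The determiner here denotes the relation: |A ∖ B| = 3.
|A| = 18, |A ∩ B| = 14, |A ∖ B| = 4.
|A ∖ B| = 4, so the statement is false.

False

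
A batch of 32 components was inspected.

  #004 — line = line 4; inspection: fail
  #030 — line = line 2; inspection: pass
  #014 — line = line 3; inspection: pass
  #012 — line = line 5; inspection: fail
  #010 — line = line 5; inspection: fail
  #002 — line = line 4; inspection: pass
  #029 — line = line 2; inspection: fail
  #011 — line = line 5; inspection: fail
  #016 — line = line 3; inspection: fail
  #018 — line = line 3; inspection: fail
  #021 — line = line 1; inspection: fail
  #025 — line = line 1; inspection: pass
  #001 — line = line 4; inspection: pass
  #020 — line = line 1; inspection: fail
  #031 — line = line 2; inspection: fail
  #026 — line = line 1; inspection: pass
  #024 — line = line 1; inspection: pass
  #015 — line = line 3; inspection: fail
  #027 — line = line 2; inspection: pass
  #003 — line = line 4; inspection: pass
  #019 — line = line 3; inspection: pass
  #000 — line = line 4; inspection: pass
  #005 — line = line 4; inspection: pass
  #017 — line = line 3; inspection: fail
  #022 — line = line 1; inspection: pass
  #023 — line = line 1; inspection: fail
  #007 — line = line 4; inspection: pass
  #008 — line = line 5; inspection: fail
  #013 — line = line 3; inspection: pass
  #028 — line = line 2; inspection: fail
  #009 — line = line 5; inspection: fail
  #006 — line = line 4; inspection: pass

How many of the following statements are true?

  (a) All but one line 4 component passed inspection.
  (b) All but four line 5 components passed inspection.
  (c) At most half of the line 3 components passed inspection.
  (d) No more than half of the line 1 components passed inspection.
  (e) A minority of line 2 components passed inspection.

3

(a) line 4: |A| = 8, |A ∩ B| = 7; needs |A ∖ B| = 1 — true.
(b) line 5: |A| = 5, |A ∩ B| = 0; needs |A ∖ B| = 4 — false.
(c) line 3: |A| = 7, |A ∩ B| = 3; needs |A ∩ B| ≤ |A ∖ B| — true.
(d) line 1: |A| = 7, |A ∩ B| = 4; needs |A ∩ B| ≤ |A ∖ B| — false.
(e) line 2: |A| = 5, |A ∩ B| = 2; needs |A ∩ B| < |A ∖ B| — true.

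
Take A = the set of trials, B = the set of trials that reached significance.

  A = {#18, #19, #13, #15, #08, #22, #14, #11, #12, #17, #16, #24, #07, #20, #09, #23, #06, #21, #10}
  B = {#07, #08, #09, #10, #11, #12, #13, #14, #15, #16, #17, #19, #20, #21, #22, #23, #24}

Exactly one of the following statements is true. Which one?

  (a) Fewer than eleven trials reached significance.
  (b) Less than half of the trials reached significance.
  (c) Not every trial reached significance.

(c)

|A| = 19, |A ∩ B| = 17, |A ∖ B| = 2.
(a) requires |A ∩ B| < 11: false.
(b) requires |A ∩ B| < |A ∖ B|: false.
(c) requires A ⊄ B (|A ∖ B| ≥ 1): true.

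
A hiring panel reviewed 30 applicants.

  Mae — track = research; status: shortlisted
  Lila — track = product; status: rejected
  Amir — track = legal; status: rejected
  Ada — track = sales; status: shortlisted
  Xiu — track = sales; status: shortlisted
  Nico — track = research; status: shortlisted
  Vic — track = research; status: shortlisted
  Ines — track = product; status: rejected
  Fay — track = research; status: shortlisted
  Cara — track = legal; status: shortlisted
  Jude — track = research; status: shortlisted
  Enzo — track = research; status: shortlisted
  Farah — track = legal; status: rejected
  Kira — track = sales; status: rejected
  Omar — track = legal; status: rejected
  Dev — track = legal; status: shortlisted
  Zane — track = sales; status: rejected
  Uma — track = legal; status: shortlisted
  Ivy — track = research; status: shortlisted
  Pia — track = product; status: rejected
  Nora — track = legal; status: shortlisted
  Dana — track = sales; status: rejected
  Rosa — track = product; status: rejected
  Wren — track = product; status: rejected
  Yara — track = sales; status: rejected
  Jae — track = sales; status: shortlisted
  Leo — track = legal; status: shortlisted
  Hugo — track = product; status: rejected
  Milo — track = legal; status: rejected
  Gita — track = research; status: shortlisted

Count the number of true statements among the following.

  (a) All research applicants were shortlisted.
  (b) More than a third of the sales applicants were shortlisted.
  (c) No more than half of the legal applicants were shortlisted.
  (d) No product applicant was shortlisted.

3

(a) research: |A| = 8, |A ∩ B| = 8; needs A ⊆ B, i.e. every element of A is in B (|A ∖ B| = 0) — true.
(b) sales: |A| = 7, |A ∩ B| = 3; needs |A ∩ B| / |A| > 1/3 — true.
(c) legal: |A| = 9, |A ∩ B| = 5; needs |A ∩ B| ≤ |A ∖ B| — false.
(d) product: |A| = 6, |A ∩ B| = 0; needs A ∩ B = ∅ (|A ∩ B| = 0) — true.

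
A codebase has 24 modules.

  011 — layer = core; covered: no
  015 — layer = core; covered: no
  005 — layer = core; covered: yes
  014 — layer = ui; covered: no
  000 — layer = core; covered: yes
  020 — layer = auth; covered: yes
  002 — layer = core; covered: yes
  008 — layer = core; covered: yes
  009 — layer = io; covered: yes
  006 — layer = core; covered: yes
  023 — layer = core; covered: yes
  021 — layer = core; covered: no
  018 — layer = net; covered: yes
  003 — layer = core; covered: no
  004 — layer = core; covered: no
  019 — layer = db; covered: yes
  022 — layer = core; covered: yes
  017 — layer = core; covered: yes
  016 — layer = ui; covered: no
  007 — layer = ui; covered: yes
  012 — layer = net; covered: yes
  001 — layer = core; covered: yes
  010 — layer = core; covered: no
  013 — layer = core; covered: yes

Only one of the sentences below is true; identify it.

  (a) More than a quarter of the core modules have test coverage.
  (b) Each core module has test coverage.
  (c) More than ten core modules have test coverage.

|A| = 16, |A ∩ B| = 10, |A ∖ B| = 6.
(a) requires |A ∩ B| / |A| > 1/4: true.
(b) requires A ⊆ B, i.e. every element of A is in B (|A ∖ B| = 0): false.
(c) requires |A ∩ B| > 10: false.

(a)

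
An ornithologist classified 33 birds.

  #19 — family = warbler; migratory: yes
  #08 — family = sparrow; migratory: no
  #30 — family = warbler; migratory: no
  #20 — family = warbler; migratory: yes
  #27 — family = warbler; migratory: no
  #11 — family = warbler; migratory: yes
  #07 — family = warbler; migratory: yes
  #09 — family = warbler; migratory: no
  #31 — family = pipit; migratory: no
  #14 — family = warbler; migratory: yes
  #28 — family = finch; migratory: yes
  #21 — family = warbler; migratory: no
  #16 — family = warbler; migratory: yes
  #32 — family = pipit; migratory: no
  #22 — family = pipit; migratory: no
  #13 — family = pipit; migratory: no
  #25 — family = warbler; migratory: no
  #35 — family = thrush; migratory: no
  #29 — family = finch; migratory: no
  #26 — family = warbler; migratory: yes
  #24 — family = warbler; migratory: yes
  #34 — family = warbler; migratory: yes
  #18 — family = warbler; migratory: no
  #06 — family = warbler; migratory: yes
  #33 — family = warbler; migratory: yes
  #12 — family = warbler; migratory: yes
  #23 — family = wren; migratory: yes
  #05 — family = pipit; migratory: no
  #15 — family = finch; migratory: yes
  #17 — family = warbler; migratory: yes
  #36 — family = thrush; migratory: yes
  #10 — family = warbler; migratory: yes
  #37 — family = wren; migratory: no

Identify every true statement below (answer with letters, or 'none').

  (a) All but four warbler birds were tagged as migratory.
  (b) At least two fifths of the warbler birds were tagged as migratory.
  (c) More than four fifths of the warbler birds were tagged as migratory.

|A| = 20, |A ∩ B| = 14, |A ∖ B| = 6.
(a) |A ∖ B| = 4: fails.
(b) |A ∩ B| / |A| ≥ 2/5: holds.
(c) |A ∩ B| / |A| > 4/5: fails.

(b)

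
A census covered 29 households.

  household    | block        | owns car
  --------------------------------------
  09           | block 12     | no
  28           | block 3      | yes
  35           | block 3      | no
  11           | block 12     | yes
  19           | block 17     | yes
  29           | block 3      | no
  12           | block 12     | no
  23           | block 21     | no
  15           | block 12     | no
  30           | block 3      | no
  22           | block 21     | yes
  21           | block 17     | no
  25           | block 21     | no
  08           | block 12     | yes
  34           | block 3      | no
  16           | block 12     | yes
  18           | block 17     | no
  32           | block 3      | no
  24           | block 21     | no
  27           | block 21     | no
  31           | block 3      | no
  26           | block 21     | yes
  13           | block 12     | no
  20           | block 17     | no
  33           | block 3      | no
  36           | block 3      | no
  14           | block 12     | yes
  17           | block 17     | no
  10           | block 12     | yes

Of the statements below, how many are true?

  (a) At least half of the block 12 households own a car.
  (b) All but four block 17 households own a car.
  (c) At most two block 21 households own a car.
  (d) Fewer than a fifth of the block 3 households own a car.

4

(a) block 12: |A| = 9, |A ∩ B| = 5; needs |A ∩ B| ≥ |A ∖ B| — true.
(b) block 17: |A| = 5, |A ∩ B| = 1; needs |A ∖ B| = 4 — true.
(c) block 21: |A| = 6, |A ∩ B| = 2; needs |A ∩ B| ≤ 2 — true.
(d) block 3: |A| = 9, |A ∩ B| = 1; needs |A ∩ B| / |A| < 1/5 — true.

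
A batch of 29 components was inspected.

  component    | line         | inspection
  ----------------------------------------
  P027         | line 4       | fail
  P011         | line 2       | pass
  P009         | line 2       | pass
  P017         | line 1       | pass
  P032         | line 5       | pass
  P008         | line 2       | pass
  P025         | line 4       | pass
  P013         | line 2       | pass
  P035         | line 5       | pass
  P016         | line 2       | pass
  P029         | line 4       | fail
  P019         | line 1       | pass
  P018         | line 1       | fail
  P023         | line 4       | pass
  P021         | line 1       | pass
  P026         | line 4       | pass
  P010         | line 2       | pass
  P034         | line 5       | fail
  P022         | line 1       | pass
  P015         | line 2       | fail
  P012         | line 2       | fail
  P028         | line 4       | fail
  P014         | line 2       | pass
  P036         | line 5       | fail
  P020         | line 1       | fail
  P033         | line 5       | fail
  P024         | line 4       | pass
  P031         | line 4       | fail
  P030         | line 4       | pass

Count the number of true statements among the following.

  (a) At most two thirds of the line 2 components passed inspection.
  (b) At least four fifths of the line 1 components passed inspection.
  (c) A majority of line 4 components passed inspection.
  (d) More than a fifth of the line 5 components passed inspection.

2

(a) line 2: |A| = 9, |A ∩ B| = 7; needs |A ∩ B| / |A| ≤ 2/3 — false.
(b) line 1: |A| = 6, |A ∩ B| = 4; needs |A ∩ B| / |A| ≥ 4/5 — false.
(c) line 4: |A| = 9, |A ∩ B| = 5; needs |A ∩ B| > |A ∖ B| — true.
(d) line 5: |A| = 5, |A ∩ B| = 2; needs |A ∩ B| / |A| > 1/5 — true.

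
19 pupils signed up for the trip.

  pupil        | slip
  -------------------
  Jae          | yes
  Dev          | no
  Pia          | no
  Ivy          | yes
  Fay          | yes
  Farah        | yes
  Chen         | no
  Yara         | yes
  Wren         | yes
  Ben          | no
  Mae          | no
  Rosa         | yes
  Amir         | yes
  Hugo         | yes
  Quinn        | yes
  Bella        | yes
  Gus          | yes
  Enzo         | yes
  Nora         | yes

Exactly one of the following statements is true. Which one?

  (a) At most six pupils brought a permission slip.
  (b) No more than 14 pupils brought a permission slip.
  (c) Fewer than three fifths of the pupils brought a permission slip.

|A| = 19, |A ∩ B| = 14, |A ∖ B| = 5.
(a) requires |A ∩ B| ≤ 6: false.
(b) requires |A ∩ B| ≤ 14: true.
(c) requires |A ∩ B| / |A| < 3/5: false.

(b)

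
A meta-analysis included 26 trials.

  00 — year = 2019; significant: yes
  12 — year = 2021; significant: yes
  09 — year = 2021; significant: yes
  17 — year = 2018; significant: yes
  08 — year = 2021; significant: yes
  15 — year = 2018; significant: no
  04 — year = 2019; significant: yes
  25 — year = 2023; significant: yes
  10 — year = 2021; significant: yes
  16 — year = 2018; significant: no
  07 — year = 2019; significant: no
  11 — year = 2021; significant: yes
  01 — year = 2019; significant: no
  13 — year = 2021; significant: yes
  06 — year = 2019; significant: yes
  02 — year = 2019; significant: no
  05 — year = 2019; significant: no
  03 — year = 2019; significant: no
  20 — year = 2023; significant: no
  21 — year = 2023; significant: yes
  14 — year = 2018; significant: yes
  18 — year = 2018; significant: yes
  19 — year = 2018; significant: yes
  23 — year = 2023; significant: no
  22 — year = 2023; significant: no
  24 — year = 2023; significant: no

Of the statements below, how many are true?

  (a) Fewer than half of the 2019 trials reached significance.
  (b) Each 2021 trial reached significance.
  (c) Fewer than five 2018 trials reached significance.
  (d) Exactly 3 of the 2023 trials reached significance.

3

(a) 2019: |A| = 8, |A ∩ B| = 3; needs |A ∩ B| < |A ∖ B| — true.
(b) 2021: |A| = 6, |A ∩ B| = 6; needs A ⊆ B, i.e. every element of A is in B (|A ∖ B| = 0) — true.
(c) 2018: |A| = 6, |A ∩ B| = 4; needs |A ∩ B| < 5 — true.
(d) 2023: |A| = 6, |A ∩ B| = 2; needs |A ∩ B| = 3 — false.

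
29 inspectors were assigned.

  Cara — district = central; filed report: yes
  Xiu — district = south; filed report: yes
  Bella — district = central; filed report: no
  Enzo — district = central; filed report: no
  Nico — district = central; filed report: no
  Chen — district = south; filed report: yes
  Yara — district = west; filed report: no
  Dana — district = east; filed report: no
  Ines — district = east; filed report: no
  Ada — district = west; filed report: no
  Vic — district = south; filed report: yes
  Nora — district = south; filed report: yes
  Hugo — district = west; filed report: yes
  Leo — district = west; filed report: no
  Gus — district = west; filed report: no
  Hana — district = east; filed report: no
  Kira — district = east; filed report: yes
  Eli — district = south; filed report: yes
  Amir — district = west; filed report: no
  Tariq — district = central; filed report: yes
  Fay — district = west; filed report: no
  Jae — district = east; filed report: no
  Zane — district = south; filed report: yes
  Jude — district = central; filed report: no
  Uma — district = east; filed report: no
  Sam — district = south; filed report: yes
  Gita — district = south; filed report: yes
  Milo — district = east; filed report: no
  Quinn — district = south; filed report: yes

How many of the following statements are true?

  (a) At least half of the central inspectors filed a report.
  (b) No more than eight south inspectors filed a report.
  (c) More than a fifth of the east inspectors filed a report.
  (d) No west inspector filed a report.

0

(a) central: |A| = 6, |A ∩ B| = 2; needs |A ∩ B| ≥ |A ∖ B| — false.
(b) south: |A| = 9, |A ∩ B| = 9; needs |A ∩ B| ≤ 8 — false.
(c) east: |A| = 7, |A ∩ B| = 1; needs |A ∩ B| / |A| > 1/5 — false.
(d) west: |A| = 7, |A ∩ B| = 1; needs A ∩ B = ∅ (|A ∩ B| = 0) — false.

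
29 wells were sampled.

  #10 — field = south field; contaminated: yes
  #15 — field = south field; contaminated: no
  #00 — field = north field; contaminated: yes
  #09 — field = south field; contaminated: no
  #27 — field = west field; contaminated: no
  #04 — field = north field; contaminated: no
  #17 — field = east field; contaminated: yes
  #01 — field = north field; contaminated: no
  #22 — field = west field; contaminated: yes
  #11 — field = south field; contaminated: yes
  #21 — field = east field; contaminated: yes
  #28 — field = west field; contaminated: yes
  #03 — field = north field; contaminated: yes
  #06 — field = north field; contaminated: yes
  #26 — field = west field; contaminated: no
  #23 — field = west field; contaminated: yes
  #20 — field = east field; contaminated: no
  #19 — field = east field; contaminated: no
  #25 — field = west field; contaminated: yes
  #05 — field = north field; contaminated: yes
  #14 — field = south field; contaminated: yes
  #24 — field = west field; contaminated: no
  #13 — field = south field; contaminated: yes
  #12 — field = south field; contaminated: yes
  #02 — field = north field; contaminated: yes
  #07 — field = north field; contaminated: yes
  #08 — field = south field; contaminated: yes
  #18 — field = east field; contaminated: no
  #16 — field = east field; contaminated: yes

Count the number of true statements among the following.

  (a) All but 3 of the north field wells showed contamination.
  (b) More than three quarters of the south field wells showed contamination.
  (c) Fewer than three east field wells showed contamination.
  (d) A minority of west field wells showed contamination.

0

(a) north field: |A| = 8, |A ∩ B| = 6; needs |A ∖ B| = 3 — false.
(b) south field: |A| = 8, |A ∩ B| = 6; needs |A ∩ B| / |A| > 3/4 — false.
(c) east field: |A| = 6, |A ∩ B| = 3; needs |A ∩ B| < 3 — false.
(d) west field: |A| = 7, |A ∩ B| = 4; needs |A ∩ B| < |A ∖ B| — false.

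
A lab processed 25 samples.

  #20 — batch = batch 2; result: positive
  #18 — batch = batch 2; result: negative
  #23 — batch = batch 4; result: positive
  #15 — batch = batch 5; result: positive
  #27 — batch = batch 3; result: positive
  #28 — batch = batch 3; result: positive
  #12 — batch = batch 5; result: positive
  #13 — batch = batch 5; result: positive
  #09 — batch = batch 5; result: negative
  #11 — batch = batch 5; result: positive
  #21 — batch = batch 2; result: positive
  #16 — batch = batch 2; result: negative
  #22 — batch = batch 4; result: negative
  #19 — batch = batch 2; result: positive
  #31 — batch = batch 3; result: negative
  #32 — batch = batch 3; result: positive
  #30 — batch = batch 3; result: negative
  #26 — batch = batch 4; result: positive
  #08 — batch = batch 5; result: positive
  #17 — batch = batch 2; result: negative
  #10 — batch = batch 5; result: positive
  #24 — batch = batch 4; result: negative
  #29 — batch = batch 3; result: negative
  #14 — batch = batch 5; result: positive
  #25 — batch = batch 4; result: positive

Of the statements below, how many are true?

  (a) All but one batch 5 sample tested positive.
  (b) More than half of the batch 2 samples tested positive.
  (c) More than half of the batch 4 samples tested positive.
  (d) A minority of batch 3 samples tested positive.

2

(a) batch 5: |A| = 8, |A ∩ B| = 7; needs |A ∖ B| = 1 — true.
(b) batch 2: |A| = 6, |A ∩ B| = 3; needs |A ∩ B| > |A ∖ B| — false.
(c) batch 4: |A| = 5, |A ∩ B| = 3; needs |A ∩ B| > |A ∖ B| — true.
(d) batch 3: |A| = 6, |A ∩ B| = 3; needs |A ∩ B| < |A ∖ B| — false.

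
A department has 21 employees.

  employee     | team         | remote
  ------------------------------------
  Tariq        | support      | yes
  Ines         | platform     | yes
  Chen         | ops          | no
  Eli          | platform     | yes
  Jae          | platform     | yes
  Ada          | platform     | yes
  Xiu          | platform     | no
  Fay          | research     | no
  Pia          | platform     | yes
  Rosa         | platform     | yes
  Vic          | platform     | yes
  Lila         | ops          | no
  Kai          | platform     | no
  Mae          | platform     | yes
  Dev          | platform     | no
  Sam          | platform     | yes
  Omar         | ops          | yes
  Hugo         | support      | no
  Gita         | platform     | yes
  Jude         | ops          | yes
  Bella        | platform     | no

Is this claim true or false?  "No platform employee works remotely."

Truth condition: A ∩ B = ∅ (|A ∩ B| = 0).
A (the restrictor) = {Ines, Eli, Jae, Ada, Xiu, Pia, Rosa, Vic, Kai, Mae, Dev, Sam, Gita, Bella}, |A| = 14.
A ∩ B = {Ines, Eli, Jae, Ada, Pia, Rosa, Vic, Mae, Sam, Gita}, so |A ∩ B| = 10.
So the statement is false.

False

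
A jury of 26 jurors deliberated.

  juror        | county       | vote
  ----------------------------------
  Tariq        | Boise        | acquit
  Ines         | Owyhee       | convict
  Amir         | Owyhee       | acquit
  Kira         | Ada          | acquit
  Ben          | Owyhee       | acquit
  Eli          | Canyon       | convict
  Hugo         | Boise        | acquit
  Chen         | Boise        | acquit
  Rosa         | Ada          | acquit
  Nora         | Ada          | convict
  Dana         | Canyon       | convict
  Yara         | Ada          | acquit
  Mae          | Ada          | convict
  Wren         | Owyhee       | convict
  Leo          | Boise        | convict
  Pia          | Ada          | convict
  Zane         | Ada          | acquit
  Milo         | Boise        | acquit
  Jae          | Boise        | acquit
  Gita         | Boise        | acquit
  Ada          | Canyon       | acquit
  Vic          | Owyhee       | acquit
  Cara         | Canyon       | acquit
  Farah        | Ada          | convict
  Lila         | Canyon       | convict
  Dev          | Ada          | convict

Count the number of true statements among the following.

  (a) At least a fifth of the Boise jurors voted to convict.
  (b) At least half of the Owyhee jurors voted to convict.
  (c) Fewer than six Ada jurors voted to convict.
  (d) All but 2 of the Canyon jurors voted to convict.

2

(a) Boise: |A| = 7, |A ∩ B| = 1; needs |A ∩ B| / |A| ≥ 1/5 — false.
(b) Owyhee: |A| = 5, |A ∩ B| = 2; needs |A ∩ B| ≥ |A ∖ B| — false.
(c) Ada: |A| = 9, |A ∩ B| = 5; needs |A ∩ B| < 6 — true.
(d) Canyon: |A| = 5, |A ∩ B| = 3; needs |A ∖ B| = 2 — true.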